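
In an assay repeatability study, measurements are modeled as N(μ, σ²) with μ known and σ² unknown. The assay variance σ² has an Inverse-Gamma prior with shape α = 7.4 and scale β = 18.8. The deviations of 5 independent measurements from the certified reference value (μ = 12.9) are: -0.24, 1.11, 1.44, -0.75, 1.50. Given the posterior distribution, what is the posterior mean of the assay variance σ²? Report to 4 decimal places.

2.4593

With known mean μ and an Inverse-Gamma(α, β) prior on σ², the Normal likelihood is conjugate: posterior is Inv-Gamma(α + n/2, β + Σ(xᵢ−μ)²/2).
Σ(xᵢ−μ)² = (-0.24)² + (1.11)² + (1.44)² + (-0.75)² + (1.50)² = 6.1758.
Posterior: Inv-Gamma(7.4 + 5/2, 18.8 + 6.1758/2) = Inv-Gamma(9.90, 21.88790).
E[σ²|data] = β/(α−1) = 21.88790/8.90 = 2.4593.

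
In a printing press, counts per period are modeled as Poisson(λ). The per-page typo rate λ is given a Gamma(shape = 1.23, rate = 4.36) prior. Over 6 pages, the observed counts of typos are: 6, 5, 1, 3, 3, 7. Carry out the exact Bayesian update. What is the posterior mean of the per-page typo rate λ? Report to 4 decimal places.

2.5319

With a Gamma(shape α, rate β) prior, the Poisson likelihood is conjugate: the posterior is Gamma(α + ΣXᵢ, β + n).
Sum of counts S = 25 over n = 6 pages.
Posterior: Gamma(α+S, β+n) = Gamma(1.23+25, 4.36+6) = Gamma(26.23, 10.36).
Posterior mean = α/β = 26.23/10.36 = 2.5319.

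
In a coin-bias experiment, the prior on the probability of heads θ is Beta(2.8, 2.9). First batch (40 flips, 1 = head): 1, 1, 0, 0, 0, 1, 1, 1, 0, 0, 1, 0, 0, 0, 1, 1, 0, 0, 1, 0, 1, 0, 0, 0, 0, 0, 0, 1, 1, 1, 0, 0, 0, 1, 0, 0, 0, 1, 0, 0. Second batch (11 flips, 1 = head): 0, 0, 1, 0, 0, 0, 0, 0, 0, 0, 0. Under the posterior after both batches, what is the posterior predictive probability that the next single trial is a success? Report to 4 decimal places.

0.3316

The Beta prior is conjugate to a Binomial/Bernoulli likelihood; the update adds successes to α and failures to β.
After batch 1: Beta(2.8+15, 2.9+25) = Beta(17.8, 27.9).
After batch 2: Beta(17.8+1, 27.9+10) = Beta(18.8, 37.9).
For a single future Bernoulli trial, P(success | data) = α/(α+β) = 0.3316.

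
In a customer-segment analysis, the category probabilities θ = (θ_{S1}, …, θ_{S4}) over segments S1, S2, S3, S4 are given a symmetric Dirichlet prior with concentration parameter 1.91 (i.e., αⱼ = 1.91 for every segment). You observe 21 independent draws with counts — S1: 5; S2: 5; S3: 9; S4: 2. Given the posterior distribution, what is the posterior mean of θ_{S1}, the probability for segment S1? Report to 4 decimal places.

The Dirichlet prior is conjugate to the Multinomial likelihood: each posterior αⱼ = prior αⱼ + observed count nⱼ.
Posterior concentration: (6.91, 6.91, 10.91, 3.91), total = 28.64.
E[θ_{S1}|data] = α_{S1}/Σα = 6.91/28.64 = 0.2413.

0.2413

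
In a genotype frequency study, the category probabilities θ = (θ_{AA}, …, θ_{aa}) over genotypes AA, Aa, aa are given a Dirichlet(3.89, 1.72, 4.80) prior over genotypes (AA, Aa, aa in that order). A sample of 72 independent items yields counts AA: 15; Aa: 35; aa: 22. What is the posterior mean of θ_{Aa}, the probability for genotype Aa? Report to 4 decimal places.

The Dirichlet prior is conjugate to the Multinomial likelihood: each posterior αⱼ = prior αⱼ + observed count nⱼ.
Posterior concentration: (18.89, 36.72, 26.80), total = 82.41.
E[θ_{Aa}|data] = α_{Aa}/Σα = 36.72/82.41 = 0.4456.

0.4456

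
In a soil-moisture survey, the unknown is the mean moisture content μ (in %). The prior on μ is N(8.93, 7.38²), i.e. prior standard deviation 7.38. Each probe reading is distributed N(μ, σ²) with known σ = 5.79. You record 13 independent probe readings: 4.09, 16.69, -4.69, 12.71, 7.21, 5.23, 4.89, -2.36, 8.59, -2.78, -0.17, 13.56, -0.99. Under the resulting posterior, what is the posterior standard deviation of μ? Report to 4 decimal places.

1.5691

For Normal data with known variance σ², a Normal(μ₀, σ₀²) prior on μ is conjugate. Posterior precision = 1/σ₀² + n/σ²; posterior mean is the precision-weighted average of μ₀ and x̄.
σ₀² = 7.38² = 54.4644, σ² = 5.79² = 33.5241; σ² + n·σ₀² = 33.5241 + 13·54.4644 = 741.5613.
Posterior precision = 1/σ₀² + n/σ² = 1/54.4644 + 13/33.5241 = (σ² + n·σ₀²)/(σ₀²σ²) = 741.5613/(54.4644·33.5241); posterior variance σₙ² = σ₀²σ²/(σ² + n·σ₀²) = 54.4644·33.5241/741.5613 = 2.462197.
Posterior SD = √σₙ² = √(54.4644·33.5241/741.5613) = 1.5691.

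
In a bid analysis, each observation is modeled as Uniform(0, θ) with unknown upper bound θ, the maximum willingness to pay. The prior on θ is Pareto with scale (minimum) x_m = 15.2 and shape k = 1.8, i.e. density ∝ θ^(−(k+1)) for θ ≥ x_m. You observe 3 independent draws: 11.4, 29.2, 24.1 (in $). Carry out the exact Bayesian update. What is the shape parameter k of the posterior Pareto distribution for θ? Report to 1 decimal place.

A Pareto(scale x_m, shape k) prior on the upper bound θ of Uniform(0, θ) is conjugate: posterior is Pareto(max(x_m, max xᵢ), k + n).
Sample maximum = 29.2; prior scale x_m = 15.2 → posterior scale = max = 29.2.
Posterior shape = 1.8 + 3 = 4.8.
Posterior shape k = 4.8.

4.8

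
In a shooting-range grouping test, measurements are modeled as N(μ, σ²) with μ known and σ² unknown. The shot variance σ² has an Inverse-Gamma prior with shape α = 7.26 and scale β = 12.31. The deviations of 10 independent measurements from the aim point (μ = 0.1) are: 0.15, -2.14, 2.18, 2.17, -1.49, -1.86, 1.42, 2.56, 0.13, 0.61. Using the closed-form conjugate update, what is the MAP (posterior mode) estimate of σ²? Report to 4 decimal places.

2.0106

With known mean μ and an Inverse-Gamma(α, β) prior on σ², the Normal likelihood is conjugate: posterior is Inv-Gamma(α + n/2, β + Σ(xᵢ−μ)²/2).
Σ(xᵢ−μ)² = (0.15)² + (-2.14)² + (2.18)² + (2.17)² + (-1.49)² + (-1.86)² + (1.42)² + (2.56)² + (0.13)² + (0.61)² = 28.7021.
Posterior: Inv-Gamma(7.26 + 10/2, 12.31 + 28.7021/2) = Inv-Gamma(12.26, 26.66105).
Mode = β/(α+1) = 26.66105/13.26 = 2.0106.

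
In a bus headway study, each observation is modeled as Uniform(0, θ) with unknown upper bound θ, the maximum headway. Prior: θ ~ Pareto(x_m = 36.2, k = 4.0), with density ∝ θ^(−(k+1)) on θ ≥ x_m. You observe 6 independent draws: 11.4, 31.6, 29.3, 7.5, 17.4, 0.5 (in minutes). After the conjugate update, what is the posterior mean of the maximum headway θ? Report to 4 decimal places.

A Pareto(scale x_m, shape k) prior on the upper bound θ of Uniform(0, θ) is conjugate: posterior is Pareto(max(x_m, max xᵢ), k + n).
Sample maximum = 31.6; prior scale x_m = 36.2 → posterior scale = max = 36.2.
Posterior shape = 4.0 + 6 = 10.0.
E[θ|data] = k·x_m/(k−1) = 10.0·36.2/9.0 = 40.2222.

40.2222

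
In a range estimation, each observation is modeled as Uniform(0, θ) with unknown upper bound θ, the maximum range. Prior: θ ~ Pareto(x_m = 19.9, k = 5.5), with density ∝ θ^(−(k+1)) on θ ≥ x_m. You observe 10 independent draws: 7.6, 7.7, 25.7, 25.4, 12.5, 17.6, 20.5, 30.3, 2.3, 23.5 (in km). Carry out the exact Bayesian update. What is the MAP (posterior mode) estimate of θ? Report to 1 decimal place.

A Pareto(scale x_m, shape k) prior on the upper bound θ of Uniform(0, θ) is conjugate: posterior is Pareto(max(x_m, max xᵢ), k + n).
Sample maximum = 30.3; prior scale x_m = 19.9 → posterior scale = max = 30.3.
Posterior shape = 5.5 + 10 = 15.5.
The Pareto density is decreasing on [x_m, ∞), so the mode is x_m = 30.3.

30.3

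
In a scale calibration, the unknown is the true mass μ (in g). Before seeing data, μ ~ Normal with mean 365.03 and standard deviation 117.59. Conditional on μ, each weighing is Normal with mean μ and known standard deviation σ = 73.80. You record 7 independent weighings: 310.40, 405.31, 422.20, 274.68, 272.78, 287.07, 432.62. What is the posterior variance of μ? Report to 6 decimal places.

For Normal data with known variance σ², a Normal(μ₀, σ₀²) prior on μ is conjugate. Posterior precision = 1/σ₀² + n/σ²; posterior mean is the precision-weighted average of μ₀ and x̄.
σ₀² = 117.59² = 13827.4081, σ² = 73.80² = 5446.44; σ² + n·σ₀² = 5446.44 + 7·13827.4081 = 102238.2967.
Posterior precision = 1/σ₀² + n/σ² = 1/13827.4081 + 7/5446.44 = (σ² + n·σ₀²)/(σ₀²σ²) = 102238.2967/(13827.4081·5446.44); posterior variance σₙ² = σ₀²σ²/(σ² + n·σ₀²) = 13827.4081·5446.44/102238.2967 = 736.613882.

736.613882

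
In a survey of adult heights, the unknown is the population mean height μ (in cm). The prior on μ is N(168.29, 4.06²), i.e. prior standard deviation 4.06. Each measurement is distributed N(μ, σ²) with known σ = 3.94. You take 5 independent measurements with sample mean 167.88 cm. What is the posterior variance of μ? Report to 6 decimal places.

2.612626

For Normal data with known variance σ², a Normal(μ₀, σ₀²) prior on μ is conjugate. Posterior precision = 1/σ₀² + n/σ²; posterior mean is the precision-weighted average of μ₀ and x̄.
σ₀² = 4.06² = 16.4836, σ² = 3.94² = 15.5236; σ² + n·σ₀² = 15.5236 + 5·16.4836 = 97.9416.
Posterior precision = 1/σ₀² + n/σ² = 1/16.4836 + 5/15.5236 = (σ² + n·σ₀²)/(σ₀²σ²) = 97.9416/(16.4836·15.5236); posterior variance σₙ² = σ₀²σ²/(σ² + n·σ₀²) = 16.4836·15.5236/97.9416 = 2.612626.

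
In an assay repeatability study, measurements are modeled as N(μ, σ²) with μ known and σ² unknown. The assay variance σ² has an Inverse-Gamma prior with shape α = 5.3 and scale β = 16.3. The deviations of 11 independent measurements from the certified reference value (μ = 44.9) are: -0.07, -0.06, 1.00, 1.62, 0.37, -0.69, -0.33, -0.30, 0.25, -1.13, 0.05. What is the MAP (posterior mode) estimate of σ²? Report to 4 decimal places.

With known mean μ and an Inverse-Gamma(α, β) prior on σ², the Normal likelihood is conjugate: posterior is Inv-Gamma(α + n/2, β + Σ(xᵢ−μ)²/2).
Σ(xᵢ−μ)² = (-0.07)² + (-0.06)² + (1.00)² + (1.62)² + (0.37)² + (-0.69)² + (-0.33)² + (-0.30)² + (0.25)² + (-1.13)² + (0.05)² = 5.7867.
Posterior: Inv-Gamma(5.3 + 11/2, 16.3 + 5.7867/2) = Inv-Gamma(10.80, 19.19335).
Mode = β/(α+1) = 19.19335/11.80 = 1.6266.

1.6266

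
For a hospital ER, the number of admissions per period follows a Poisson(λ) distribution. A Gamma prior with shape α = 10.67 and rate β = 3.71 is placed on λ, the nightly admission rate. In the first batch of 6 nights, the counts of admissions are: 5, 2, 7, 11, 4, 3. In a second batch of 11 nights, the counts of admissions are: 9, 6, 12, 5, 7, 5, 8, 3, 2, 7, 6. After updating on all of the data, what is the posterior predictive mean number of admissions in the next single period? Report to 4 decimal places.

With a Gamma(shape α, rate β) prior, the Poisson likelihood is conjugate: the posterior is Gamma(α + ΣXᵢ, β + n).
Batch 1: sum of counts S = 32 over n = 6 nights.
After batch 1: Gamma(α+S, β+n) = Gamma(10.67+32, 3.71+6) = Gamma(42.67, 9.71).
Batch 2: sum of counts S = 70 over n = 11 nights.
After batch 2: Gamma(α+S, β+n) = Gamma(42.67+70, 9.71+11) = Gamma(112.67, 20.71).
The predictive distribution for one future period is NegBinom with mean α/β = 5.4404.

5.4404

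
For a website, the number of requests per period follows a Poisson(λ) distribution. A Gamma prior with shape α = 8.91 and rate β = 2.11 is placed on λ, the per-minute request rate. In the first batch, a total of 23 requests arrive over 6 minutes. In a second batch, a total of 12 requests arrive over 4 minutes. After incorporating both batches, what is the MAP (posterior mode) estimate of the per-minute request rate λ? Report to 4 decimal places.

3.5434

With a Gamma(shape α, rate β) prior, the Poisson likelihood is conjugate: the posterior is Gamma(α + ΣXᵢ, β + n).
After batch 1: Gamma(α+S, β+n) = Gamma(8.91+23, 2.11+6) = Gamma(31.91, 8.11).
After batch 2: Gamma(α+S, β+n) = Gamma(31.91+12, 8.11+4) = Gamma(43.91, 12.11).
Mode of Gamma(α,β) for α≥1 is (α−1)/β = 42.91/12.11 = 3.5434.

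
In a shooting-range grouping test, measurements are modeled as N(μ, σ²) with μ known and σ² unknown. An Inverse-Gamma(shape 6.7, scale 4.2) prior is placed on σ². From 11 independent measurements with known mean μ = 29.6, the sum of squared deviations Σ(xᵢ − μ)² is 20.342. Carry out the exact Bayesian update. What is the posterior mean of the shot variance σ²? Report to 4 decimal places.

With known mean μ and an Inverse-Gamma(α, β) prior on σ², the Normal likelihood is conjugate: posterior is Inv-Gamma(α + n/2, β + Σ(xᵢ−μ)²/2).
Posterior: Inv-Gamma(6.7 + 11/2, 4.2 + 20.342/2) = Inv-Gamma(12.20, 14.3710).
E[σ²|data] = β/(α−1) = 14.3710/11.20 = 1.2831.

1.2831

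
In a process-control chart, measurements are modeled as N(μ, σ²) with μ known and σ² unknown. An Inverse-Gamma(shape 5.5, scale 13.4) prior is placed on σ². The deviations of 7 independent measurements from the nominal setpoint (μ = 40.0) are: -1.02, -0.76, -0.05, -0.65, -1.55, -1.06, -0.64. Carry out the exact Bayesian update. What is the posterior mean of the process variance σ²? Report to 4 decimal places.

With known mean μ and an Inverse-Gamma(α, β) prior on σ², the Normal likelihood is conjugate: posterior is Inv-Gamma(α + n/2, β + Σ(xᵢ−μ)²/2).
Σ(xᵢ−μ)² = (-1.02)² + (-0.76)² + (-0.05)² + (-0.65)² + (-1.55)² + (-1.06)² + (-0.64)² = 5.9787.
Posterior: Inv-Gamma(5.5 + 7/2, 13.4 + 5.9787/2) = Inv-Gamma(9.00, 16.38935).
E[σ²|data] = β/(α−1) = 16.38935/8.00 = 2.0487.

2.0487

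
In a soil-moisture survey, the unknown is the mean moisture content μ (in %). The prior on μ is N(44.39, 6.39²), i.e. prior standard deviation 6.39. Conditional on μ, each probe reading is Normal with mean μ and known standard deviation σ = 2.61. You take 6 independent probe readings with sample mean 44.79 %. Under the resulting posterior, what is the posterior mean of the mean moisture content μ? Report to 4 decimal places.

For Normal data with known variance σ², a Normal(μ₀, σ₀²) prior on μ is conjugate. Posterior precision = 1/σ₀² + n/σ²; posterior mean is the precision-weighted average of μ₀ and x̄.
n·x̄ = 6·44.79 = 268.74.
σ₀² = 6.39² = 40.8321, σ² = 2.61² = 6.8121; σ² + n·σ₀² = 6.8121 + 6·40.8321 = 251.8047.
Posterior mean = (μ₀/σ₀² + n·x̄/σ²)/(1/σ₀² + n/σ²) = (σ²·μ₀ + σ₀²·n·x̄)/(σ² + n·σ₀²) = (6.8121·44.39 + 40.8321·268.74)/251.8047 = 11275.607673/251.8047 = 44.7792.

44.7792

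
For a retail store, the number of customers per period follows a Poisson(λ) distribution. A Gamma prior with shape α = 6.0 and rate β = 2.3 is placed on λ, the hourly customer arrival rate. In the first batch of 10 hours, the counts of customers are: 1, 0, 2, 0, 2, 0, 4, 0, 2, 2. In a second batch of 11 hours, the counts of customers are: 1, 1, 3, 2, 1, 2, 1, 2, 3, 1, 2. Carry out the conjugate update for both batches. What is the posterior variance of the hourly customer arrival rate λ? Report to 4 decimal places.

0.0700

With a Gamma(shape α, rate β) prior, the Poisson likelihood is conjugate: the posterior is Gamma(α + ΣXᵢ, β + n).
Batch 1: sum of counts S = 13 over n = 10 hours.
After batch 1: Gamma(α+S, β+n) = Gamma(6.0+13, 2.3+10) = Gamma(19.0, 12.3).
Batch 2: sum of counts S = 19 over n = 11 hours.
After batch 2: Gamma(α+S, β+n) = Gamma(19.0+19, 12.3+11) = Gamma(38.0, 23.3).
Var = α/β² = 38.0/23.3² = 0.0700.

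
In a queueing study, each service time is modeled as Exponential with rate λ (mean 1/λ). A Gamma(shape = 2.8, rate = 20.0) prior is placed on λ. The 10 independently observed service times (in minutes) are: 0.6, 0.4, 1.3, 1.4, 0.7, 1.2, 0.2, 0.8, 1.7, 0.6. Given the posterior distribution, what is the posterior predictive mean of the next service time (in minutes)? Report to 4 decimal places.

With a Gamma(shape α, rate β) prior on the exponential rate λ, the posterior after n observations with total T = Σxᵢ is Gamma(α+n, β+T).
Sum of observations T = 8.9 minutes; n = 10.
Posterior: Gamma(2.8+10, 20.0+8.9) = Gamma(12.8, 28.9).
The predictive distribution for the next observation is Lomax; its mean is β/(α−1) = 28.9/11.8 = 2.4492.

2.4492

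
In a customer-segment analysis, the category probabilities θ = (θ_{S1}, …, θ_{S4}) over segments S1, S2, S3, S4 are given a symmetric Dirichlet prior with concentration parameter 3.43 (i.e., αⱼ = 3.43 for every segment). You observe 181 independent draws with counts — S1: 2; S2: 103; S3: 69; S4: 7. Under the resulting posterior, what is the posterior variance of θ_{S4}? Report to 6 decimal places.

The Dirichlet prior is conjugate to the Multinomial likelihood: each posterior αⱼ = prior αⱼ + observed count nⱼ.
Posterior concentration: (5.43, 106.43, 72.43, 10.43), total = 194.72.
Var[θ_j] = α_j(Σα−α_j)/((Σα)²(Σα+1)) = 10.43·184.29/(194.72²·195.72) = 0.000259.

0.000259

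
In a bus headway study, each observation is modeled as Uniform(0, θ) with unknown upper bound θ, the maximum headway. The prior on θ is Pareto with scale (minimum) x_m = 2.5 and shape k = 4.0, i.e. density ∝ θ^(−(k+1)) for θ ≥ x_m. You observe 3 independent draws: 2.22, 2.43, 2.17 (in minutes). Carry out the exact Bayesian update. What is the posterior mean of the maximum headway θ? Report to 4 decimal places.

A Pareto(scale x_m, shape k) prior on the upper bound θ of Uniform(0, θ) is conjugate: posterior is Pareto(max(x_m, max xᵢ), k + n).
Sample maximum = 2.43; prior scale x_m = 2.5 → posterior scale = max = 2.50.
Posterior shape = 4.0 + 3 = 7.0.
E[θ|data] = k·x_m/(k−1) = 7.0·2.50/6.0 = 2.9167.

2.9167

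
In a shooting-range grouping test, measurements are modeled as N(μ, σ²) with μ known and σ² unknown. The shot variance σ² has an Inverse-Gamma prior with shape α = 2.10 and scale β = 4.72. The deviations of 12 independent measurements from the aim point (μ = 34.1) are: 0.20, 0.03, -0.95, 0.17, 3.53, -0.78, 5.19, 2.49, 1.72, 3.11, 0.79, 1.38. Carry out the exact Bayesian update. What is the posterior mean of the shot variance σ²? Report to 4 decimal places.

With known mean μ and an Inverse-Gamma(α, β) prior on σ², the Normal likelihood is conjugate: posterior is Inv-Gamma(α + n/2, β + Σ(xᵢ−μ)²/2).
Σ(xᵢ−μ)² = (0.20)² + (0.03)² + (-0.95)² + (0.17)² + (3.53)² + (-0.78)² + (5.19)² + (2.49)² + (1.72)² + (3.11)² + (0.79)² + (1.38)² = 62.3368.
Posterior: Inv-Gamma(2.10 + 12/2, 4.72 + 62.3368/2) = Inv-Gamma(8.10, 35.88840).
E[σ²|data] = β/(α−1) = 35.88840/7.10 = 5.0547.

5.0547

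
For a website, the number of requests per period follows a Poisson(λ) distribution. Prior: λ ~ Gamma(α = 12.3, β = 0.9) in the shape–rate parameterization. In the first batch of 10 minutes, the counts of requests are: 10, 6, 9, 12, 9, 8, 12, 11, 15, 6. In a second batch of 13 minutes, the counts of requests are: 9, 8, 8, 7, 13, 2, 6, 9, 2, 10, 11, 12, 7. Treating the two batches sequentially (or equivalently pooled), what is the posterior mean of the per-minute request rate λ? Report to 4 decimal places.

8.9665

With a Gamma(shape α, rate β) prior, the Poisson likelihood is conjugate: the posterior is Gamma(α + ΣXᵢ, β + n).
Batch 1: sum of counts S = 98 over n = 10 minutes.
After batch 1: Gamma(α+S, β+n) = Gamma(12.3+98, 0.9+10) = Gamma(110.3, 10.9).
Batch 2: sum of counts S = 104 over n = 13 minutes.
After batch 2: Gamma(α+S, β+n) = Gamma(110.3+104, 10.9+13) = Gamma(214.3, 23.9).
Posterior mean = α/β = 214.3/23.9 = 8.9665.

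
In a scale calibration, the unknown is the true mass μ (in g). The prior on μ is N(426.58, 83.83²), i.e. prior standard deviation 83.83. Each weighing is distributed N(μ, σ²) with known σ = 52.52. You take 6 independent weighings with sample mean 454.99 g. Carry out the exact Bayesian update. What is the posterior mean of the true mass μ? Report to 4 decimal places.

For Normal data with known variance σ², a Normal(μ₀, σ₀²) prior on μ is conjugate. Posterior precision = 1/σ₀² + n/σ²; posterior mean is the precision-weighted average of μ₀ and x̄.
n·x̄ = 6·454.99 = 2729.94.
σ₀² = 83.83² = 7027.4689, σ² = 52.52² = 2758.3504; σ² + n·σ₀² = 2758.3504 + 6·7027.4689 = 44923.1638.
Posterior mean = (μ₀/σ₀² + n·x̄/σ²)/(1/σ₀² + n/σ²) = (σ²·μ₀ + σ₀²·n·x̄)/(σ² + n·σ₀²) = (2758.3504·426.58 + 7027.4689·2729.94)/44923.1638 = 20361225.562498/44923.1638 = 453.2456.

453.2456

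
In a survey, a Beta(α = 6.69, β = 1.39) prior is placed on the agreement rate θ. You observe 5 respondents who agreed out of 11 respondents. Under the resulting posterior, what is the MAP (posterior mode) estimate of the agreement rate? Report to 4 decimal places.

0.6259

The Beta prior is conjugate to a Binomial/Bernoulli likelihood; the update adds successes to α and failures to β.
Posterior: Beta(α+k, β+n−k) = Beta(6.69+5, 1.39+6) = Beta(11.69, 7.39).
Mode of Beta(a,b) for a,b>1 is (a−1)/(a+b−2) = 10.69/17.08 = 0.6259.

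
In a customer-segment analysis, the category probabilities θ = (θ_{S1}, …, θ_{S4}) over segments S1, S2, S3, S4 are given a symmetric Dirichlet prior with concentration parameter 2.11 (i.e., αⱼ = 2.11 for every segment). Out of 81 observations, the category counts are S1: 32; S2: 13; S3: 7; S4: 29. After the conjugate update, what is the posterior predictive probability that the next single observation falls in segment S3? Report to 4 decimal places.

0.1019

The Dirichlet prior is conjugate to the Multinomial likelihood: each posterior αⱼ = prior αⱼ + observed count nⱼ.
Posterior concentration: (34.11, 15.11, 9.11, 31.11), total = 89.44.
P(next = S3 | data) = α_{S3}/Σα = 0.1019.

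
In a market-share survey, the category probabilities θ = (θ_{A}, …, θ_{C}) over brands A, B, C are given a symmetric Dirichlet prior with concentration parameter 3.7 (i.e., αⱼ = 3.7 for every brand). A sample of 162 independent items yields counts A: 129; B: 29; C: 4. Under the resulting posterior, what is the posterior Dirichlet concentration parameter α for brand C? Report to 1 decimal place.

7.7

The Dirichlet prior is conjugate to the Multinomial likelihood: each posterior αⱼ = prior αⱼ + observed count nⱼ.
Posterior concentration: (132.7, 32.7, 7.7), total = 173.1.
α_{C} = 3.7 + 4 = 7.7.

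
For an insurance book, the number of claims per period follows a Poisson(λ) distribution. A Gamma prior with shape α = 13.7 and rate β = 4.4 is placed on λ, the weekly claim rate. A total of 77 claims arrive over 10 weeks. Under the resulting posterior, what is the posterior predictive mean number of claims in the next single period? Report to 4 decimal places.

With a Gamma(shape α, rate β) prior, the Poisson likelihood is conjugate: the posterior is Gamma(α + ΣXᵢ, β + n).
Posterior: Gamma(α+S, β+n) = Gamma(13.7+77, 4.4+10) = Gamma(90.7, 14.4).
The predictive distribution for one future period is NegBinom with mean α/β = 6.2986.

6.2986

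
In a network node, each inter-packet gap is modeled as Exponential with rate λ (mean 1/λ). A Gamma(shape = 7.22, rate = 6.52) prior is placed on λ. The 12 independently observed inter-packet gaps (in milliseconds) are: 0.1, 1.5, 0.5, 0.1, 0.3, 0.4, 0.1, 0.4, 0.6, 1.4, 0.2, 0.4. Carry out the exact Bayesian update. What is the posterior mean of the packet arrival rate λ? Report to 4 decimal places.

With a Gamma(shape α, rate β) prior on the exponential rate λ, the posterior after n observations with total T = Σxᵢ is Gamma(α+n, β+T).
Sum of observations T = 6.0 milliseconds; n = 12.
Posterior: Gamma(7.22+12, 6.52+6.0) = Gamma(19.22, 12.52).
Posterior mean of λ = α/β = 19.22/12.52 = 1.5351.

1.5351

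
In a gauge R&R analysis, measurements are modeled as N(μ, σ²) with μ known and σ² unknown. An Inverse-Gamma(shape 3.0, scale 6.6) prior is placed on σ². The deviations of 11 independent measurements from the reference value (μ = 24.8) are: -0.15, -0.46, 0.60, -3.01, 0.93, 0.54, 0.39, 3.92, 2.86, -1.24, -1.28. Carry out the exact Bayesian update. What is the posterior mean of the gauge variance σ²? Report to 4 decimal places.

3.3923

With known mean μ and an Inverse-Gamma(α, β) prior on σ², the Normal likelihood is conjugate: posterior is Inv-Gamma(α + n/2, β + Σ(xᵢ−μ)²/2).
Σ(xᵢ−μ)² = (-0.15)² + (-0.46)² + (0.60)² + (-3.01)² + (0.93)² + (0.54)² + (0.39)² + (3.92)² + (2.86)² + (-1.24)² + (-1.28)² = 37.6848.
Posterior: Inv-Gamma(3.0 + 11/2, 6.6 + 37.6848/2) = Inv-Gamma(8.50, 25.44240).
E[σ²|data] = β/(α−1) = 25.44240/7.50 = 3.3923.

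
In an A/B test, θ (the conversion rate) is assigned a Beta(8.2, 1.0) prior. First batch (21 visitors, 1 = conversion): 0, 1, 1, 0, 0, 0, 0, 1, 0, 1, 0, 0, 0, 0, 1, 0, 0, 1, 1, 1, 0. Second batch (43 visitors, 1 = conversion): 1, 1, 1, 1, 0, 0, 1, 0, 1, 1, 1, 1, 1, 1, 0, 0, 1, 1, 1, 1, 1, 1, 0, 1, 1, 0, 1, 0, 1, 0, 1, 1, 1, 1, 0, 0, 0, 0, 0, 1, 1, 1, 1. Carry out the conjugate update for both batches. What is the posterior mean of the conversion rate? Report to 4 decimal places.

The Beta prior is conjugate to a Binomial/Bernoulli likelihood; the update adds successes to α and failures to β.
After batch 1: Beta(8.2+8, 1.0+13) = Beta(16.2, 14.0).
After batch 2: Beta(16.2+29, 14.0+14) = Beta(45.2, 28.0).
Posterior mean = α/(α+β) = 45.2/73.2 = 0.6175.

0.6175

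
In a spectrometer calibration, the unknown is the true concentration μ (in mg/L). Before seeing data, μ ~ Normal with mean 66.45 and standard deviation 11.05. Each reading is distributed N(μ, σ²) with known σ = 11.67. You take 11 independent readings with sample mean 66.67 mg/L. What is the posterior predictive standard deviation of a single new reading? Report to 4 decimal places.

For Normal data with known variance σ², a Normal(μ₀, σ₀²) prior on μ is conjugate. Posterior precision = 1/σ₀² + n/σ²; posterior mean is the precision-weighted average of μ₀ and x̄.
σ₀² = 11.05² = 122.1025, σ² = 11.67² = 136.1889; σ² + n·σ₀² = 136.1889 + 11·122.1025 = 1479.3164.
Posterior precision = 1/σ₀² + n/σ² = 1/122.1025 + 11/136.1889 = (σ² + n·σ₀²)/(σ₀²σ²) = 1479.3164/(122.1025·136.1889); posterior variance σₙ² = σ₀²σ²/(σ² + n·σ₀²) = 122.1025·136.1889/1479.3164 = 11.241006.
Predictive variance for one new observation = σₙ² + σ² = 122.1025·136.1889/1479.3164 + 136.1889 = σ²·(σ₀² + 1479.3164)/1479.3164 = 136.1889·1601.4189/1479.3164 = 147.429906; SD = √(136.1889·1601.4189/1479.3164) = 12.1421.

12.1421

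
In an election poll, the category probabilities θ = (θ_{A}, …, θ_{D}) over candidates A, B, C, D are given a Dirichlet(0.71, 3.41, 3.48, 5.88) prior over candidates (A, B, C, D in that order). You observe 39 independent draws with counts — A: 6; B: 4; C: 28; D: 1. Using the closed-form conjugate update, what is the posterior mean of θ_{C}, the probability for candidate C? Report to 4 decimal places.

The Dirichlet prior is conjugate to the Multinomial likelihood: each posterior αⱼ = prior αⱼ + observed count nⱼ.
Posterior concentration: (6.71, 7.41, 31.48, 6.88), total = 52.48.
E[θ_{C}|data] = α_{C}/Σα = 31.48/52.48 = 0.5998.

0.5998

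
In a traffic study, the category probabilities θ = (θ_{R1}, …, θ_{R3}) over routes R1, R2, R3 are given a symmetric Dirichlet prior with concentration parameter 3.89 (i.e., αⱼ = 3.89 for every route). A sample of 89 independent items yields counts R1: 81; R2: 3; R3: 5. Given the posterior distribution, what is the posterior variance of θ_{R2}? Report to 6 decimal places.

The Dirichlet prior is conjugate to the Multinomial likelihood: each posterior αⱼ = prior αⱼ + observed count nⱼ.
Posterior concentration: (84.89, 6.89, 8.89), total = 100.67.
Var[θ_j] = α_j(Σα−α_j)/((Σα)²(Σα+1)) = 6.89·93.78/(100.67²·101.67) = 0.000627.

0.000627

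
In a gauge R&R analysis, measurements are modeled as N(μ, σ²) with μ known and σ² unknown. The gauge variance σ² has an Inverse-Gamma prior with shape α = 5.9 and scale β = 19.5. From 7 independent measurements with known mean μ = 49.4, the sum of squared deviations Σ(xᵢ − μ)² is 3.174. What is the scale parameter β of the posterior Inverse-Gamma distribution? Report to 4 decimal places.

With known mean μ and an Inverse-Gamma(α, β) prior on σ², the Normal likelihood is conjugate: posterior is Inv-Gamma(α + n/2, β + Σ(xᵢ−μ)²/2).
Posterior: Inv-Gamma(5.9 + 7/2, 19.5 + 3.174/2) = Inv-Gamma(9.40, 21.0870).
Posterior β = 21.0870.

21.0870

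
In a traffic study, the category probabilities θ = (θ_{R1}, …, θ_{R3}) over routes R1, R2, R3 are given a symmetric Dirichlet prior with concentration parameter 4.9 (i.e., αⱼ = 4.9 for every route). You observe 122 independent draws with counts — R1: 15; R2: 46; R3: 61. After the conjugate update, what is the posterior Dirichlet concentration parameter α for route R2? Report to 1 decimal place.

50.9

The Dirichlet prior is conjugate to the Multinomial likelihood: each posterior αⱼ = prior αⱼ + observed count nⱼ.
Posterior concentration: (19.9, 50.9, 65.9), total = 136.7.
α_{R2} = 4.9 + 46 = 50.9.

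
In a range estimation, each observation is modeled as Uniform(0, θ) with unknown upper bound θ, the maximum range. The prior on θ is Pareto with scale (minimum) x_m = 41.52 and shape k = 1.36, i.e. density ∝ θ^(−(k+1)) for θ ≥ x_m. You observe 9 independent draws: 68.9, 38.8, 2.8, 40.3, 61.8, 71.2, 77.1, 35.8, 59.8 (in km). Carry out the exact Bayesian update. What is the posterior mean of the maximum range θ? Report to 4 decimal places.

A Pareto(scale x_m, shape k) prior on the upper bound θ of Uniform(0, θ) is conjugate: posterior is Pareto(max(x_m, max xᵢ), k + n).
Sample maximum = 77.1; prior scale x_m = 41.52 → posterior scale = max = 77.10.
Posterior shape = 1.36 + 9 = 10.36.
E[θ|data] = k·x_m/(k−1) = 10.36·77.10/9.36 = 85.3372.

85.3372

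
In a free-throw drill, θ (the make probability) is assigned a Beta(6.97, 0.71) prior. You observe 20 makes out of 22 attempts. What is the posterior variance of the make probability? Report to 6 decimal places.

0.002704

The Beta prior is conjugate to a Binomial/Bernoulli likelihood; the update adds successes to α and failures to β.
Posterior: Beta(α+k, β+n−k) = Beta(6.97+20, 0.71+2) = Beta(26.97, 2.71).
Var = αβ/((α+β)²(α+β+1)) = 26.97·2.71/(29.68²·30.68) = 0.002704.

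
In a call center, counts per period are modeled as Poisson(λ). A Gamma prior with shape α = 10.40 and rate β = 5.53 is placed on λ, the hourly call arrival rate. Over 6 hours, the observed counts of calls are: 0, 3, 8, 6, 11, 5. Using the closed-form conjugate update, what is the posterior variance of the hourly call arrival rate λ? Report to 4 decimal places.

With a Gamma(shape α, rate β) prior, the Poisson likelihood is conjugate: the posterior is Gamma(α + ΣXᵢ, β + n).
Sum of counts S = 33 over n = 6 hours.
Posterior: Gamma(α+S, β+n) = Gamma(10.40+33, 5.53+6) = Gamma(43.40, 11.53).
Var = α/β² = 43.40/11.53² = 0.3265.

0.3265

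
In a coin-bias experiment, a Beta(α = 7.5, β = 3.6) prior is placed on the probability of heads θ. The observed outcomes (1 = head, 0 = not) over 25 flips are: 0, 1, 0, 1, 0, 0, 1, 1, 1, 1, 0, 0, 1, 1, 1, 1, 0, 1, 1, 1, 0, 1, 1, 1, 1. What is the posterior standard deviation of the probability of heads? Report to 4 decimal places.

0.0767

The Beta prior is conjugate to a Binomial/Bernoulli likelihood; the update adds successes to α and failures to β.
Posterior: Beta(α+k, β+n−k) = Beta(7.5+17, 3.6+8) = Beta(24.5, 11.6).
Var = αβ/((α+β)²(α+β+1)) = 24.5·11.6/(36.1²·37.1) = 0.00587808; SD = √0.00587808 = 0.0767.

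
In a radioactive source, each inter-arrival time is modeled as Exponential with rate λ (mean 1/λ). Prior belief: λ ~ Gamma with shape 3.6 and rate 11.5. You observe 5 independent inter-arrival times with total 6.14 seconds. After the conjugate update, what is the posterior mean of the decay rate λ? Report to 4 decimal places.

With a Gamma(shape α, rate β) prior on the exponential rate λ, the posterior after n observations with total T = Σxᵢ is Gamma(α+n, β+T).
Posterior: Gamma(3.6+5, 11.5+6.14) = Gamma(8.6, 17.64).
Posterior mean of λ = α/β = 8.6/17.64 = 0.4875.

0.4875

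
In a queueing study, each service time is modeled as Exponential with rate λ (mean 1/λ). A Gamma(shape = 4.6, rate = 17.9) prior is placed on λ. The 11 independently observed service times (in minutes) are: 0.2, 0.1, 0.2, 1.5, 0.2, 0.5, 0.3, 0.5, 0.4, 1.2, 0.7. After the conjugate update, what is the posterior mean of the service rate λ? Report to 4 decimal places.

With a Gamma(shape α, rate β) prior on the exponential rate λ, the posterior after n observations with total T = Σxᵢ is Gamma(α+n, β+T).
Sum of observations T = 5.8 minutes; n = 11.
Posterior: Gamma(4.6+11, 17.9+5.8) = Gamma(15.6, 23.7).
Posterior mean of λ = α/β = 15.6/23.7 = 0.6582.

0.6582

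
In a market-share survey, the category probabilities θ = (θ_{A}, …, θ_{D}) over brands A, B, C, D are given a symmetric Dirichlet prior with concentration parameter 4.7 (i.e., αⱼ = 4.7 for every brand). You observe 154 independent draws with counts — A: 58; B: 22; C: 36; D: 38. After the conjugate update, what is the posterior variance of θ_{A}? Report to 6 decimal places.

0.001330

The Dirichlet prior is conjugate to the Multinomial likelihood: each posterior αⱼ = prior αⱼ + observed count nⱼ.
Posterior concentration: (62.7, 26.7, 40.7, 42.7), total = 172.8.
Var[θ_j] = α_j(Σα−α_j)/((Σα)²(Σα+1)) = 62.7·110.1/(172.8²·173.8) = 0.001330.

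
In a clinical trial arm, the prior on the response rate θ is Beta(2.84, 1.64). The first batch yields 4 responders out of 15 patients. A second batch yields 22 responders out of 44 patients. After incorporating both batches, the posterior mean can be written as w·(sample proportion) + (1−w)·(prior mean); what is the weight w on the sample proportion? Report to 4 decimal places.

The Beta prior is conjugate to a Binomial/Bernoulli likelihood; the update adds successes to α and failures to β.
Total number of patients: n = 15 + 44 = 59.
Posterior mean = (α₀+k)/(α₀+β₀+n) = [n/(α₀+β₀+n)]·(k/n) + [(α₀+β₀)/(α₀+β₀+n)]·α₀/(α₀+β₀), so only n and the prior enter the weight.
The weight on the data is w = n/(α₀+β₀+n) = 59/(2.84+1.64+59) = 59/63.48 = 0.9294.

0.9294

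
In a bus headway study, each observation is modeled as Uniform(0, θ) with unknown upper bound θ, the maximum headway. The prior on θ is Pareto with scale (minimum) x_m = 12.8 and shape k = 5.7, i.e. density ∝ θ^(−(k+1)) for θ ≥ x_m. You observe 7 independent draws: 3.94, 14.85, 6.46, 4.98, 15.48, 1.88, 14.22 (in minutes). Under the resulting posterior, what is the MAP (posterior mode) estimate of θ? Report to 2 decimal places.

15.48

A Pareto(scale x_m, shape k) prior on the upper bound θ of Uniform(0, θ) is conjugate: posterior is Pareto(max(x_m, max xᵢ), k + n).
Sample maximum = 15.48; prior scale x_m = 12.8 → posterior scale = max = 15.48.
Posterior shape = 5.7 + 7 = 12.7.
The Pareto density is decreasing on [x_m, ∞), so the mode is x_m = 15.48.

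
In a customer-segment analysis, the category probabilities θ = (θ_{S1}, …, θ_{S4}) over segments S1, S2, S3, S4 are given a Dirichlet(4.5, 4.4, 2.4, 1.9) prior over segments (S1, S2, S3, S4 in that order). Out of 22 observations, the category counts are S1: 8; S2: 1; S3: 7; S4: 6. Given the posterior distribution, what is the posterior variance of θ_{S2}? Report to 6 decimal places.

0.003588

The Dirichlet prior is conjugate to the Multinomial likelihood: each posterior αⱼ = prior αⱼ + observed count nⱼ.
Posterior concentration: (12.5, 5.4, 9.4, 7.9), total = 35.2.
Var[θ_j] = α_j(Σα−α_j)/((Σα)²(Σα+1)) = 5.4·29.8/(35.2²·36.2) = 0.003588.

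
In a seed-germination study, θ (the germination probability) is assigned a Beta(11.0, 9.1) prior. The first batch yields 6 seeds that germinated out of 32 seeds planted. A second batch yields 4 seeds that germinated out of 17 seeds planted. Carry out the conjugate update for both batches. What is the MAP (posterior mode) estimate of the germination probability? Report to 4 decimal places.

The Beta prior is conjugate to a Binomial/Bernoulli likelihood; the update adds successes to α and failures to β.
After batch 1: Beta(11.0+6, 9.1+26) = Beta(17.0, 35.1).
After batch 2: Beta(17.0+4, 35.1+13) = Beta(21.0, 48.1).
Mode of Beta(a,b) for a,b>1 is (a−1)/(a+b−2) = 20.0/67.1 = 0.2981.

0.2981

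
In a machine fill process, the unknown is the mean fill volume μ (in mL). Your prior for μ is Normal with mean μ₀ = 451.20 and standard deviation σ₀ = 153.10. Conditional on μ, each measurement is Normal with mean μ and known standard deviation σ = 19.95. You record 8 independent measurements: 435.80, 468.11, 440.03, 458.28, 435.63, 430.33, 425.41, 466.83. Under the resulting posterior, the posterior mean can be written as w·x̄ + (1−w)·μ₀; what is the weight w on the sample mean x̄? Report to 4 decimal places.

For Normal data with known variance σ², a Normal(μ₀, σ₀²) prior on μ is conjugate. Posterior precision = 1/σ₀² + n/σ²; posterior mean is the precision-weighted average of μ₀ and x̄.
σ₀² = 153.10² = 23439.61, σ² = 19.95² = 398.0025. Prior precision 1/σ₀² = 1/23439.61; data precision n/σ² = 8/398.0025.
w = (n/σ²)/(1/σ₀² + n/σ²) = n·σ₀²/(σ² + n·σ₀²) = 8·23439.61/(398.0025 + 8·23439.61) = 187516.88/187914.8825 = 0.9979.

0.9979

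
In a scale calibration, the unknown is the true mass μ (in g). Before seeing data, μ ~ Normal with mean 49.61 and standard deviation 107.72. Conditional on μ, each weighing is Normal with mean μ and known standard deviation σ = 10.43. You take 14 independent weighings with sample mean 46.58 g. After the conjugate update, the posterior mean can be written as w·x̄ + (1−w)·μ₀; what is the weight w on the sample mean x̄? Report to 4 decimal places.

0.9993

For Normal data with known variance σ², a Normal(μ₀, σ₀²) prior on μ is conjugate. Posterior precision = 1/σ₀² + n/σ²; posterior mean is the precision-weighted average of μ₀ and x̄.
σ₀² = 107.72² = 11603.5984, σ² = 10.43² = 108.7849. Prior precision 1/σ₀² = 1/11603.5984; data precision n/σ² = 14/108.7849.
w = (n/σ²)/(1/σ₀² + n/σ²) = n·σ₀²/(σ² + n·σ₀²) = 14·11603.5984/(108.7849 + 14·11603.5984) = 162450.3776/162559.1625 = 0.9993.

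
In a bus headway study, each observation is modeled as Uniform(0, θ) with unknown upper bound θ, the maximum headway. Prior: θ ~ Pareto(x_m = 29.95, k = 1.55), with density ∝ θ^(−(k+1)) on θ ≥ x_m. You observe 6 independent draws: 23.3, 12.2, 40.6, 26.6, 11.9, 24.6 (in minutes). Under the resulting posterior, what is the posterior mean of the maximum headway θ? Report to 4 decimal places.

46.7985

A Pareto(scale x_m, shape k) prior on the upper bound θ of Uniform(0, θ) is conjugate: posterior is Pareto(max(x_m, max xᵢ), k + n).
Sample maximum = 40.6; prior scale x_m = 29.95 → posterior scale = max = 40.60.
Posterior shape = 1.55 + 6 = 7.55.
E[θ|data] = k·x_m/(k−1) = 7.55·40.60/6.55 = 46.7985.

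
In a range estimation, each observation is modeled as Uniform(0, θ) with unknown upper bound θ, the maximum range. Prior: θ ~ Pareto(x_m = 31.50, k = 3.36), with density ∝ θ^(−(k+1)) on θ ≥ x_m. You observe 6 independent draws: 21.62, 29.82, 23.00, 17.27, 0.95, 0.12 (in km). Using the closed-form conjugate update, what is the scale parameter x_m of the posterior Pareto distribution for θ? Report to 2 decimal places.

31.50

A Pareto(scale x_m, shape k) prior on the upper bound θ of Uniform(0, θ) is conjugate: posterior is Pareto(max(x_m, max xᵢ), k + n).
Sample maximum = 29.82; prior scale x_m = 31.50 → posterior scale = max = 31.50.
Posterior shape = 3.36 + 6 = 9.36.
Posterior scale x_m = 31.50.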